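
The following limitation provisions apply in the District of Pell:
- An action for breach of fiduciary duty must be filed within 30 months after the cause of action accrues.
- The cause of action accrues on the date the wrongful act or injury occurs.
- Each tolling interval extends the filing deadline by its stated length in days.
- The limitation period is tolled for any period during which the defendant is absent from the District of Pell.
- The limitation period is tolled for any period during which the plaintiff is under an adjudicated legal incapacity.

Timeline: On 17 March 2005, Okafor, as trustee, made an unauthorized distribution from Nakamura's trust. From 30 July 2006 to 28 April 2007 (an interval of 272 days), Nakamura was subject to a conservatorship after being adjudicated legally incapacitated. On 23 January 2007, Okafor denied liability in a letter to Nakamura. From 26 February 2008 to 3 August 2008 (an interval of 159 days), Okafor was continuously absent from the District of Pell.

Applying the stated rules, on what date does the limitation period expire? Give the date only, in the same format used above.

21 November 2008

The cause of action accrued on 17 March 2005, the date of the act.
Adding the 30 months base period to 17 March 2005 gives a deadline of 17 September 2007, before any tolling.
The period was tolled for 272 days by the plaintiff's legal incapacity (30 July 2006 to 28 April 2007), pushing the deadline to 15 June 2008.
Because the defendant's absence from the jurisdiction ran from 26 February 2008 to 3 August 2008, the deadline is extended by 159 days to 21 November 2008.
Nothing else in the chronology tolls or restarts the period.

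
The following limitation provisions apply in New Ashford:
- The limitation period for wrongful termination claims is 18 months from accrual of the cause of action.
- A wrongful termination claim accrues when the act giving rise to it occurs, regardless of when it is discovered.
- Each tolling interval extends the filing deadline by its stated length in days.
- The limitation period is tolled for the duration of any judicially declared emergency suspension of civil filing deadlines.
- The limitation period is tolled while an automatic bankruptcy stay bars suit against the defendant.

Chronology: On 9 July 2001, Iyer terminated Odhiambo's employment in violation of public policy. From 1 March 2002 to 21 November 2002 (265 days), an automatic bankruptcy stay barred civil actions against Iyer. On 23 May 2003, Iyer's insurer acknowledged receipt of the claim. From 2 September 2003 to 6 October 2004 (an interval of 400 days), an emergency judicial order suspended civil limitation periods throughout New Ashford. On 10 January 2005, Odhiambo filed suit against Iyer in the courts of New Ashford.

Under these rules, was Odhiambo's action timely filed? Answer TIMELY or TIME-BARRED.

The limitation period began to run on 9 July 2001.
The untolled deadline — 18 months after 9 July 2001 — is 9 January 2003.
Because the automatic bankruptcy stay ran from 1 March 2002 to 21 November 2002, the deadline is extended by 265 days to 1 October 2003.
The period was tolled for 400 days by the emergency suspension of filing deadlines (2 September 2003 to 6 October 2004), pushing the deadline to 4 November 2004.
None of the other events listed affects the running of the period under the stated rules.
The 10 January 2005 filing falls after the 4 November 2004 deadline; the claim is time-barred.

TIME-BARRED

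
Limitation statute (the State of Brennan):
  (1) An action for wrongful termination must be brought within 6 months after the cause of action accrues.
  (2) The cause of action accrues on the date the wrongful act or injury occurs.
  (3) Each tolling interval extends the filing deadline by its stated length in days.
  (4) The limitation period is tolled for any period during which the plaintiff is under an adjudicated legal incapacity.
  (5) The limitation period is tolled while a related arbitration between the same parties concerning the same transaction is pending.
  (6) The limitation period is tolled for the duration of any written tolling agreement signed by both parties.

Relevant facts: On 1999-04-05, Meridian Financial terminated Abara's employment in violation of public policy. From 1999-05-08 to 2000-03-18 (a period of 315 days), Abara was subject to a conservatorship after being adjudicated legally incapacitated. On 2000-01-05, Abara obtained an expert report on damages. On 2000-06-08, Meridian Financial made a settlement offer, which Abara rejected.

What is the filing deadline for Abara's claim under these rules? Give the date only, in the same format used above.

2000-08-15

The cause of action accrued on 1999-04-05, the date of the act.
6 months from 1999-04-05 is 1999-10-05.
The plaintiff's legal incapacity from 1999-05-08 to 2000-03-18 tolled the period for 315 days, extending the deadline to 2000-08-15.
None of the other events listed affects the running of the period under the stated rules.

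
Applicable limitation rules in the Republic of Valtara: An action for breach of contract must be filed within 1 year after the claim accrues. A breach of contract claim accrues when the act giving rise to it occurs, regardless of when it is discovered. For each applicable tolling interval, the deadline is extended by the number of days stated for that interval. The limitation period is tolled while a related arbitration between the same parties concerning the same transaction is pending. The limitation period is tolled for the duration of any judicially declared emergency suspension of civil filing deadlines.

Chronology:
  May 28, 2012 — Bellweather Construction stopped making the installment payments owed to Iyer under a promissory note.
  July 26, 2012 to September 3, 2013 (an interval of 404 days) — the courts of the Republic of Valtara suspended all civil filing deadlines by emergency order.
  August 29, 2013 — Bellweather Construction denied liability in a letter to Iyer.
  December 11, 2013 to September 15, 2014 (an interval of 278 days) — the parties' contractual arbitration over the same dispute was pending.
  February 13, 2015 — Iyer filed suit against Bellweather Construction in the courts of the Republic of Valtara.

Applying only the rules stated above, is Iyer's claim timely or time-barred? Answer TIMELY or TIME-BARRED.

TIMELY

The limitation period began to run on May 28, 2012.
Adding the 1 year base period to May 28, 2012 gives a deadline of May 28, 2013, before any tolling.
Because the emergency suspension of filing deadlines ran from July 26, 2012 to September 3, 2013, the deadline is extended by 404 days to July 6, 2014.
Because the pending related arbitration ran from December 11, 2013 to September 15, 2014, the deadline is extended by 278 days to April 10, 2015.
None of the other events listed affects the running of the period under the stated rules.
The February 13, 2015 filing precedes the April 10, 2015 deadline; the claim is timely.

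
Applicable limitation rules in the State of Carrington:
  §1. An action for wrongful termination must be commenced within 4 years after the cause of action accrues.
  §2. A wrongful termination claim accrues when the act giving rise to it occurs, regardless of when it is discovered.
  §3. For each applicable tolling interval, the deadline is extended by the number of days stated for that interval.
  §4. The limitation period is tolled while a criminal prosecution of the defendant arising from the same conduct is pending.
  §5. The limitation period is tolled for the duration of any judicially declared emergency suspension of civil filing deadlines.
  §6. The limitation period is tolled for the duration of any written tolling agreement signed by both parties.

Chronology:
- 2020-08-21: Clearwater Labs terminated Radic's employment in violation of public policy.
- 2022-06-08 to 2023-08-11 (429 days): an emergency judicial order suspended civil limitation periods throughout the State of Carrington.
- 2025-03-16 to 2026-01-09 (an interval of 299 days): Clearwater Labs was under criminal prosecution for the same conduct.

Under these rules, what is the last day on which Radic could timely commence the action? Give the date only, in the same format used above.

2026-08-19

The limitation period began to run on 2020-08-21.
The untolled deadline — 4 years after 2020-08-21 — is 2024-08-21.
The emergency suspension of filing deadlines from 2022-06-08 to 2023-08-11 tolled the period for 429 days, extending the deadline to 2025-10-24.
Because the pending criminal prosecution ran from 2025-03-16 to 2026-01-09, the deadline is extended by 299 days to 2026-08-19.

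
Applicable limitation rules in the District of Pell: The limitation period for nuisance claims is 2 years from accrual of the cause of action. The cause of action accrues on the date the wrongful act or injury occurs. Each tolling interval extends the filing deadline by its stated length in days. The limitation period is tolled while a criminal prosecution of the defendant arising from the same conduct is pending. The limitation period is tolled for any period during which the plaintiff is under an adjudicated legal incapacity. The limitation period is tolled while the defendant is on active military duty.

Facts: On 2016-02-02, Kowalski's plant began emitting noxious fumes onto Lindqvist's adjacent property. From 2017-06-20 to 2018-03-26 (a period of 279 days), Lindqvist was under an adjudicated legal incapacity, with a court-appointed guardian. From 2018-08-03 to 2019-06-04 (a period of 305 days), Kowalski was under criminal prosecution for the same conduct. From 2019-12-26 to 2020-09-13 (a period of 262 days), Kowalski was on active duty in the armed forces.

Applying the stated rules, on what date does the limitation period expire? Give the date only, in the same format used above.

2019-09-09

The limitation period began to run on 2016-02-02.
Adding the 2 years base period to 2016-02-02 gives a deadline of 2018-02-02, before any tolling.
Because the plaintiff's legal incapacity ran from 2017-06-20 to 2018-03-26, the deadline is extended by 279 days to 2018-11-08.
The period was tolled for 305 days by the pending criminal prosecution (2018-08-03 to 2019-06-04), pushing the deadline to 2019-09-09.
The defendant's active military service from 2019-12-26 to 2020-09-13 began after the period had already run on 2019-09-09, so it has no tolling effect.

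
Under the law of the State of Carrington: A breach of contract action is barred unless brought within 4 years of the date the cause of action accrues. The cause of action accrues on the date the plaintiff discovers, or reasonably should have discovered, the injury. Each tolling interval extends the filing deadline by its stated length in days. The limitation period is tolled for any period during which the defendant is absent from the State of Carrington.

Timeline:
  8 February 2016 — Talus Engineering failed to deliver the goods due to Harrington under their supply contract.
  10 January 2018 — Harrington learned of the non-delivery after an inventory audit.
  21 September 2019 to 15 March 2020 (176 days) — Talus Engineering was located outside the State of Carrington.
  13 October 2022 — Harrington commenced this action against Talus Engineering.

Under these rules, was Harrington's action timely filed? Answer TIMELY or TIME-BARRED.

Accrual is tied to discovery, so the period began on 10 January 2018 rather than on 8 February 2016 when the act occurred.
4 years from 10 January 2018 is 10 January 2022.
Because the defendant's absence from the jurisdiction ran from 21 September 2019 to 15 March 2020, the deadline is extended by 176 days to 5 July 2022.
Filing on 13 October 2022 missed the 5 July 2022 deadline — the action is time-barred.

TIME-BARRED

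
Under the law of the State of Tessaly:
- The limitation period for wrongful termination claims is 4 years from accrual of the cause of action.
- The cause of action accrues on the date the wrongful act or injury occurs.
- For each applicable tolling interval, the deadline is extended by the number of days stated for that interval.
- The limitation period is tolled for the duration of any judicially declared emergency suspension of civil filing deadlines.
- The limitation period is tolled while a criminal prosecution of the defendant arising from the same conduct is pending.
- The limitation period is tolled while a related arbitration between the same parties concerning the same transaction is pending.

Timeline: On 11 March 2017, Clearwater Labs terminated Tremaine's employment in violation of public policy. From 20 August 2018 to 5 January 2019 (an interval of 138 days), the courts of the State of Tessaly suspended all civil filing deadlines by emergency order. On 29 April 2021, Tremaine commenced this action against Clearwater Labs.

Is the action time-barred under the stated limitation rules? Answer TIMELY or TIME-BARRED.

The cause of action accrued on 11 March 2017, the date of the act.
4 years from 11 March 2017 is 11 March 2021.
The period was tolled for 138 days by the emergency suspension of filing deadlines (20 August 2018 to 5 January 2019), pushing the deadline to 27 July 2021.
The 29 April 2021 filing precedes the 27 July 2021 deadline; the claim is timely.

TIMELY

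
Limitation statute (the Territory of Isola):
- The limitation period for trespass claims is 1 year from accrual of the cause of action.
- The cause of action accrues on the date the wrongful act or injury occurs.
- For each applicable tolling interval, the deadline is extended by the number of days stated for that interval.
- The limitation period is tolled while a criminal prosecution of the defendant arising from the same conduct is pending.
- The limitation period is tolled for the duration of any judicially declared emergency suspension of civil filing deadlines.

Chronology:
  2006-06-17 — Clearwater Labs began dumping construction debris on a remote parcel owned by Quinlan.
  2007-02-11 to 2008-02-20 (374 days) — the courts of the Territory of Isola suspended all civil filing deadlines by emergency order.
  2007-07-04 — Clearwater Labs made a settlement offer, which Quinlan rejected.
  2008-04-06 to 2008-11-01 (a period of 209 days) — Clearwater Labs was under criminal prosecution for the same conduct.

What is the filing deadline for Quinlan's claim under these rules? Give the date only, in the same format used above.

The cause of action accrued on 2006-06-17, the date of the act.
The untolled deadline — 1 year after 2006-06-17 — is 2007-06-17.
The period was tolled for 374 days by the emergency suspension of filing deadlines (2007-02-11 to 2008-02-20), pushing the deadline to 2008-06-25.
The pending criminal prosecution from 2008-04-06 to 2008-11-01 tolled the period for 209 days, extending the deadline to 2009-01-20.
Nothing else in the chronology tolls or restarts the period.

2009-01-20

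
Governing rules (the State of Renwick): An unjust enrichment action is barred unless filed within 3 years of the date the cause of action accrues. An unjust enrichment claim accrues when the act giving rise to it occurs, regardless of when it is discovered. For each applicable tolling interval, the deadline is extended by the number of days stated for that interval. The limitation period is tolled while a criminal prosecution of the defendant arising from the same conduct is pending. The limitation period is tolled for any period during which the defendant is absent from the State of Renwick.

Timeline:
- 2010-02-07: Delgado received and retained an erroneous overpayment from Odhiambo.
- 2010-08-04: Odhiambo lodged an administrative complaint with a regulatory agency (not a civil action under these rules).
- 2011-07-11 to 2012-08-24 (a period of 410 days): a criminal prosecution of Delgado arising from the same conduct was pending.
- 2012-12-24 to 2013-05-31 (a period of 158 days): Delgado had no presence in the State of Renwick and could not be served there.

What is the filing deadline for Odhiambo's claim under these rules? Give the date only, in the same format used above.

The cause of action accrued on 2010-02-07, the date of the act.
The untolled deadline — 3 years after 2010-02-07 — is 2013-02-07.
Because the pending criminal prosecution ran from 2011-07-11 to 2012-08-24, the deadline is extended by 410 days to 2014-03-24.
The defendant's absence from the jurisdiction from 2012-12-24 to 2013-05-31 tolled the period for 158 days, extending the deadline to 2014-08-29.
The other events in the timeline have no effect on the limitation period under the stated rules.

2014-08-29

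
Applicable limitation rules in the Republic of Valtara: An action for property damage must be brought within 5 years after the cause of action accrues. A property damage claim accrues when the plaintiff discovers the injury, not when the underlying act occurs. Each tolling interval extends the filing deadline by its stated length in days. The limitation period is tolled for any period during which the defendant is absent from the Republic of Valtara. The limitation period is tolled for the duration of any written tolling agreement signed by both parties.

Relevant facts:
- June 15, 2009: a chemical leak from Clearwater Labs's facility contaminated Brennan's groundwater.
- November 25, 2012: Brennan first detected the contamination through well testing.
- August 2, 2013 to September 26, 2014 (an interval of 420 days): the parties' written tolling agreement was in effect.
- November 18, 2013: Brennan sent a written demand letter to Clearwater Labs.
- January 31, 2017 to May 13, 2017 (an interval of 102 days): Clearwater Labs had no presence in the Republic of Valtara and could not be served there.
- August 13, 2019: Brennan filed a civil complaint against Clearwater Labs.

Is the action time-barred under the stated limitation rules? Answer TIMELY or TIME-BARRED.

The claim did not accrue until Brennan discovered the injury on November 25, 2012; the June 15, 2009 act date does not start the clock under the stated rule.
Adding the 5 years base period to November 25, 2012 gives a deadline of November 25, 2017, before any tolling.
The period was tolled for 420 days by the written tolling agreement (August 2, 2013 to September 26, 2014), pushing the deadline to January 19, 2019.
The defendant's absence from the jurisdiction from January 31, 2017 to May 13, 2017 tolled the period for 102 days, extending the deadline to May 1, 2019.
None of the other events listed affects the running of the period under the stated rules.
The August 13, 2019 filing falls after the May 1, 2019 deadline; the claim is time-barred.

TIME-BARRED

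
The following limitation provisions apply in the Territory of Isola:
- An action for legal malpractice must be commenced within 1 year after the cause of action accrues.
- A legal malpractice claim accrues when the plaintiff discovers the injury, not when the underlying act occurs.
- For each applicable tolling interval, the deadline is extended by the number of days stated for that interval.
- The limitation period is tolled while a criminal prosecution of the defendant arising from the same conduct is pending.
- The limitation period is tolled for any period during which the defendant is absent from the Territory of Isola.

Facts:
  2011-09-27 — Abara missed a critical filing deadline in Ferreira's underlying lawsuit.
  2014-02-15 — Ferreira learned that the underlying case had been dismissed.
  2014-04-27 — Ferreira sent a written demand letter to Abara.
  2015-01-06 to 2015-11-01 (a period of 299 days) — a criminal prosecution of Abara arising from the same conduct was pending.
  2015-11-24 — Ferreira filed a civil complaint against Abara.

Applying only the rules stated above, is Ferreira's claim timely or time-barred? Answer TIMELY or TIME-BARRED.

The claim did not accrue until Ferreira discovered the injury on 2014-02-15; the 2011-09-27 act date does not start the clock under the stated rule.
The untolled deadline — 1 year after 2014-02-15 — is 2015-02-15.
The pending criminal prosecution from 2015-01-06 to 2015-11-01 tolled the period for 299 days, extending the deadline to 2015-12-11.
The other events in the timeline have no effect on the limitation period under the stated rules.
The 2015-11-24 filing precedes the 2015-12-11 deadline; the claim is timely.

TIMELY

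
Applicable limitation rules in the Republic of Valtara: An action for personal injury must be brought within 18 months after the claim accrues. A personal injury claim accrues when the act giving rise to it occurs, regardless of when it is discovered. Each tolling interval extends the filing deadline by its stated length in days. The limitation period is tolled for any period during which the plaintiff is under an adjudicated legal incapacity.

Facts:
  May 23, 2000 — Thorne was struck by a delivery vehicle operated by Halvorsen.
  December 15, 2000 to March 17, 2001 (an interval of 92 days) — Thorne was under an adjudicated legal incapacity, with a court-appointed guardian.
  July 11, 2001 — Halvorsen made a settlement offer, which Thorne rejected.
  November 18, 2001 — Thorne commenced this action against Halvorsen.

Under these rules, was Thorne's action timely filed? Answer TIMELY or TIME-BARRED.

TIMELY

The claim accrued on May 23, 2000, the date of the act.
18 months from May 23, 2000 is November 23, 2001.
The plaintiff's legal incapacity from December 15, 2000 to March 17, 2001 tolled the period for 92 days, extending the deadline to February 23, 2002.
The other events in the timeline have no effect on the limitation period under the stated rules.
Filing on November 18, 2001 beat the February 23, 2002 deadline — the action is timely.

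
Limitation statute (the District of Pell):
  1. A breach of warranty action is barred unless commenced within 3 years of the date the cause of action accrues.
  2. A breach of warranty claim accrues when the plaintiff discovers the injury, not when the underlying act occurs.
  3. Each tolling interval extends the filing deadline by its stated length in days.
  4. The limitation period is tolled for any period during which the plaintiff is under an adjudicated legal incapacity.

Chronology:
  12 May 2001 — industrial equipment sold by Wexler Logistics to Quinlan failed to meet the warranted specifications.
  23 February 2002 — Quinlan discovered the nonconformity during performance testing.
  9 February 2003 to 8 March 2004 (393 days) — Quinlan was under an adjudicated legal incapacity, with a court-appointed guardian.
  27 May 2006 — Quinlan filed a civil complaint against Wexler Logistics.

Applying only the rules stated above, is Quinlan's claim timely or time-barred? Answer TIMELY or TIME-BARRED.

TIME-BARRED

The claim did not accrue until Quinlan discovered the injury on 23 February 2002; the 12 May 2001 act date does not start the clock under the stated rule.
Adding the 3 years base period to 23 February 2002 gives a deadline of 23 February 2005, before any tolling.
The period was tolled for 393 days by the plaintiff's legal incapacity (9 February 2003 to 8 March 2004), pushing the deadline to 23 March 2006.
The 27 May 2006 filing falls after the 23 March 2006 deadline; the claim is time-barred.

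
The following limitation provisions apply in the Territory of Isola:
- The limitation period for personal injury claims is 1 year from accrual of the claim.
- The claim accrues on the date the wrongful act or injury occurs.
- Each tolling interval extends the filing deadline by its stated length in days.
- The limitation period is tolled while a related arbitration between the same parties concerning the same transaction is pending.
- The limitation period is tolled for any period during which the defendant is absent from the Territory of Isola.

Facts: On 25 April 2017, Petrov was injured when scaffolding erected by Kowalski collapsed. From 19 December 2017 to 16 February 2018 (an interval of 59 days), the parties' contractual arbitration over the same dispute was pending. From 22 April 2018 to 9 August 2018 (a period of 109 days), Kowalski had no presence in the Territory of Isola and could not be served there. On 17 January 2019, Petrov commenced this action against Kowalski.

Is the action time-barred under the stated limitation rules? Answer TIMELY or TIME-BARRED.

TIME-BARRED

The claim accrued on 25 April 2017, the date of the act.
1 year from 25 April 2017 is 25 April 2018.
The period was tolled for 59 days by the pending related arbitration (19 December 2017 to 16 February 2018), pushing the deadline to 23 June 2018.
The period was tolled for 109 days by the defendant's absence from the jurisdiction (22 April 2018 to 9 August 2018), pushing the deadline to 10 October 2018.
Petrov filed on 17 January 2019, after the 10 October 2018 deadline, so the action is time-barred.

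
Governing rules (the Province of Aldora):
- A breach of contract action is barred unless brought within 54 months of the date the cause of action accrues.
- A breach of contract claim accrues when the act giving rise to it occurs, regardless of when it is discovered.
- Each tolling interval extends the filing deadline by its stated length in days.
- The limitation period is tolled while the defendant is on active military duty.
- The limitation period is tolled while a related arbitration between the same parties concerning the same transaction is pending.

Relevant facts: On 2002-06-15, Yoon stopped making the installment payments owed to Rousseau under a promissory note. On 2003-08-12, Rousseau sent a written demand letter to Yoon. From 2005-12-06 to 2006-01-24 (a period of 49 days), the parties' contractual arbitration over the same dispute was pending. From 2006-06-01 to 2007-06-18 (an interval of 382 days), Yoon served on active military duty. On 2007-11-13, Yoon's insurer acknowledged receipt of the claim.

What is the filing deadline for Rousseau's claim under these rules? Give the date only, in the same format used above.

The limitation period began to run on 2002-06-15.
54 months from 2002-06-15 is 2006-12-15.
The pending related arbitration from 2005-12-06 to 2006-01-24 tolled the period for 49 days, extending the deadline to 2007-02-02.
The period was tolled for 382 days by the defendant's active military service (2006-06-01 to 2007-06-18), pushing the deadline to 2008-02-19.
None of the other events listed affects the running of the period under the stated rules.

2008-02-19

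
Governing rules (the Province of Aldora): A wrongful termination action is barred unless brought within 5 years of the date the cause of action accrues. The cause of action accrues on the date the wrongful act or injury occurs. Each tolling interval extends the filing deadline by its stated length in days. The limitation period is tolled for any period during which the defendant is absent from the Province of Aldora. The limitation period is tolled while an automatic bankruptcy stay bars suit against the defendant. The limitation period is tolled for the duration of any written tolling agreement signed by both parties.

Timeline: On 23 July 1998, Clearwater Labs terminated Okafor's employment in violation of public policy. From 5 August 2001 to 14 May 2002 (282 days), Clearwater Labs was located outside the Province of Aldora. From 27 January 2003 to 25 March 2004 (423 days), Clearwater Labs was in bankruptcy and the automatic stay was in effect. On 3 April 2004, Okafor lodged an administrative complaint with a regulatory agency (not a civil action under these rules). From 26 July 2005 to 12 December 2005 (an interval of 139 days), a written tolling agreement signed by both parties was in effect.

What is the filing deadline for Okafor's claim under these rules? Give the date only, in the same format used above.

The cause of action accrued on 23 July 1998, the date of the act.
5 years from 23 July 1998 is 23 July 2003.
The defendant's absence from the jurisdiction from 5 August 2001 to 14 May 2002 tolled the period for 282 days, extending the deadline to 30 April 2004.
Because the automatic bankruptcy stay ran from 27 January 2003 to 25 March 2004, the deadline is extended by 423 days to 27 June 2005.
By the time the written tolling agreement began on 26 July 2005, the limitation period had already expired on 27 June 2005; that interval cannot revive it.
The other events in the timeline have no effect on the limitation period under the stated rules.

27 June 2005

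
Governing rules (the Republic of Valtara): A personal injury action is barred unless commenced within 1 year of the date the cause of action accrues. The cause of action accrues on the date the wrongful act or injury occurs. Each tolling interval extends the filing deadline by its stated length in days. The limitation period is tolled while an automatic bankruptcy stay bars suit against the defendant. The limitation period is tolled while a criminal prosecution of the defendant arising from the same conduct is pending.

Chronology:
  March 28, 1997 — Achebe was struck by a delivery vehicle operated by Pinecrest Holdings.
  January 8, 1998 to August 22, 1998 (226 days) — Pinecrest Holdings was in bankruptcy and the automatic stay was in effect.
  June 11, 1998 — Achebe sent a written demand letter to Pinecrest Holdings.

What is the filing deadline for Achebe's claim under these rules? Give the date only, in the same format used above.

The claim accrued on March 28, 1997, when the wrongful act occurred.
The untolled deadline — 1 year after March 28, 1997 — is March 28, 1998.
Because the automatic bankruptcy stay ran from January 8, 1998 to August 22, 1998, the deadline is extended by 226 days to November 9, 1998.
Nothing else in the chronology tolls or restarts the period.

November 9, 1998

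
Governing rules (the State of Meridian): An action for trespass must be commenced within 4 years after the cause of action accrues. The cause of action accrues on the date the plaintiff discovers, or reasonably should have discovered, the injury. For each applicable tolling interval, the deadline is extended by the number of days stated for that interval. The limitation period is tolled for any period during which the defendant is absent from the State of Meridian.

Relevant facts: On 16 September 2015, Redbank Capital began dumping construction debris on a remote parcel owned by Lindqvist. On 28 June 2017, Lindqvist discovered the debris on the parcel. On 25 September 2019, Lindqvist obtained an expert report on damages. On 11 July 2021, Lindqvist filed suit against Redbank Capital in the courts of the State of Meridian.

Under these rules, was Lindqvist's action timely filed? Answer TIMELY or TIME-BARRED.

Under the discovery rule, the claim accrued on 28 June 2017, when Lindqvist discovered the injury — not on the 16 September 2015 date of the underlying act.
Adding the 4 years base period to 28 June 2017 gives a deadline of 28 June 2021, before any tolling.
Nothing else in the chronology tolls or restarts the period.
The 11 July 2021 filing falls after the 28 June 2021 deadline; the claim is time-barred.

TIME-BARRED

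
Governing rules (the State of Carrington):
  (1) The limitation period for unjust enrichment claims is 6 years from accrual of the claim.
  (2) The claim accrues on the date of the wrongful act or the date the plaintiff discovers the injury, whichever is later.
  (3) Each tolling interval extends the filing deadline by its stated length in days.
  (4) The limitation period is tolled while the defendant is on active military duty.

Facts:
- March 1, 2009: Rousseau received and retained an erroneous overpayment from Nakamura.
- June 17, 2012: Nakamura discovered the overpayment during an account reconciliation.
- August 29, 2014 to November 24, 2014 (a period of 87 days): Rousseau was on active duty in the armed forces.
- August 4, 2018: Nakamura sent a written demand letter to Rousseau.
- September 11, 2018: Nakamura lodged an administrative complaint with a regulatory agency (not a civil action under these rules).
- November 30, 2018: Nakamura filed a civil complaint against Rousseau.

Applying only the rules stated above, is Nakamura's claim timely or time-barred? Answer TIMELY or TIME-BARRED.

TIME-BARRED

The claim accrued on June 17, 2012 — the later of the March 1, 2009 act and the June 17, 2012 discovery.
Adding the 6 years base period to June 17, 2012 gives a deadline of June 17, 2018, before any tolling.
Because the defendant's active military service ran from August 29, 2014 to November 24, 2014, the deadline is extended by 87 days to September 12, 2018.
None of the other events listed affects the running of the period under the stated rules.
The November 30, 2018 filing falls after the September 12, 2018 deadline; the claim is time-barred.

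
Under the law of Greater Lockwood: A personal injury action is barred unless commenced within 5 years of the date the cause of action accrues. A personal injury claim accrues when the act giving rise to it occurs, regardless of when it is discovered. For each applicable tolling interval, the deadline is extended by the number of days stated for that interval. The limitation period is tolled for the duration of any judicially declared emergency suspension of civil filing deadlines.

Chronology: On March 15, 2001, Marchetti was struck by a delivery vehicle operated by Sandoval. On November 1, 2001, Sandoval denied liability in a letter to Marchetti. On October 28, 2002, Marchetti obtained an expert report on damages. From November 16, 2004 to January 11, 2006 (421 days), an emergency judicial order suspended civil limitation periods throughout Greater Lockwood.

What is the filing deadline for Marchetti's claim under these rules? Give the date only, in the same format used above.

The cause of action accrued on March 15, 2001, the date of the act.
The untolled deadline — 5 years after March 15, 2001 — is March 15, 2006.
Because the emergency suspension of filing deadlines ran from November 16, 2004 to January 11, 2006, the deadline is extended by 421 days to May 10, 2007.
Nothing else in the chronology tolls or restarts the period.

May 10, 2007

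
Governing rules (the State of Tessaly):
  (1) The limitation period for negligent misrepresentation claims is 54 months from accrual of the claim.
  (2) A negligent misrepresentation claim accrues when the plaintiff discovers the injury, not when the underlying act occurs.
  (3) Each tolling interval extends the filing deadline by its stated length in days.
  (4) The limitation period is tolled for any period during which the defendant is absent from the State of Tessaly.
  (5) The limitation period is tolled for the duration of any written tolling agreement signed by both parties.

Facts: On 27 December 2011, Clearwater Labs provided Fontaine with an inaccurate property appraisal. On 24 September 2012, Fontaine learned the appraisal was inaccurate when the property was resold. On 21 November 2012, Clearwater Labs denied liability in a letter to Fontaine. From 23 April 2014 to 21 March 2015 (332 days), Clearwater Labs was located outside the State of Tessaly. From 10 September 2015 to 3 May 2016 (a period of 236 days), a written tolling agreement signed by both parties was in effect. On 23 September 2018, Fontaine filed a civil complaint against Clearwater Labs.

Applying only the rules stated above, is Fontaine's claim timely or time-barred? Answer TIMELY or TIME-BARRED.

TIMELY

The claim did not accrue until Fontaine discovered the injury on 24 September 2012; the 27 December 2011 act date does not start the clock under the stated rule.
The untolled deadline — 54 months after 24 September 2012 — is 24 March 2017.
Because the defendant's absence from the jurisdiction ran from 23 April 2014 to 21 March 2015, the deadline is extended by 332 days to 19 February 2018.
Because the written tolling agreement ran from 10 September 2015 to 3 May 2016, the deadline is extended by 236 days to 13 October 2018.
Nothing else in the chronology tolls or restarts the period.
Filing on 23 September 2018 beat the 13 October 2018 deadline — the action is timely.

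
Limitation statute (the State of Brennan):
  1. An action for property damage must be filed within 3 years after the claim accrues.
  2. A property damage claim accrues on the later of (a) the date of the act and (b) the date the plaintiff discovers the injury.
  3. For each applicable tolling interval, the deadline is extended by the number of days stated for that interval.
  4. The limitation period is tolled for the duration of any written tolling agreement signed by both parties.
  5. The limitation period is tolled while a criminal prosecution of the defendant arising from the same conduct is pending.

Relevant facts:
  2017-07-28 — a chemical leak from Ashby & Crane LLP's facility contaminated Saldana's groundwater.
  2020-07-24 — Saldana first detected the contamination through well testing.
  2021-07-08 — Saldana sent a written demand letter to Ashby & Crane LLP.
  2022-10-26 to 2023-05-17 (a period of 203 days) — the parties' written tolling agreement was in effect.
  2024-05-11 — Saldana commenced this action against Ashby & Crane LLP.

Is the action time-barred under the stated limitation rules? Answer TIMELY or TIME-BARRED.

Taking the later of the act (2017-07-28) and discovery (2020-07-24), the claim accrued on 2020-07-24.
The untolled deadline — 3 years after 2020-07-24 — is 2023-07-24.
The written tolling agreement from 2022-10-26 to 2023-05-17 tolled the period for 203 days, extending the deadline to 2024-02-12.
The other events in the timeline have no effect on the limitation period under the stated rules.
The 2024-05-11 filing falls after the 2024-02-12 deadline; the claim is time-barred.

TIME-BARRED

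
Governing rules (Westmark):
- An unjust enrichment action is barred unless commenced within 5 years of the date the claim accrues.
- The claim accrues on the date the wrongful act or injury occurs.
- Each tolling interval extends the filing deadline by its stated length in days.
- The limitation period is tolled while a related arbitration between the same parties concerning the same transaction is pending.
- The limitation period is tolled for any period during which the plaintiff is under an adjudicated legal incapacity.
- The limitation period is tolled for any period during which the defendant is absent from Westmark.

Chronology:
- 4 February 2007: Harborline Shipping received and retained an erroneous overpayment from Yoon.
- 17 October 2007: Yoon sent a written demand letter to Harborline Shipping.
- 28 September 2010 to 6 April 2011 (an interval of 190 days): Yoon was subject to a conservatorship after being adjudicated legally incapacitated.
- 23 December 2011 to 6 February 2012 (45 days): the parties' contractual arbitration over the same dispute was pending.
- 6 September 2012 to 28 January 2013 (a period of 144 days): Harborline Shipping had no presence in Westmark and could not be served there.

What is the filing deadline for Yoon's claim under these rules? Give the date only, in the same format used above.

The limitation period began to run on 4 February 2007.
The untolled deadline — 5 years after 4 February 2007 — is 4 February 2012.
The plaintiff's legal incapacity from 28 September 2010 to 6 April 2011 tolled the period for 190 days, extending the deadline to 12 August 2012.
The pending related arbitration from 23 December 2011 to 6 February 2012 tolled the period for 45 days, extending the deadline to 26 September 2012.
The defendant's absence from the jurisdiction from 6 September 2012 to 28 January 2013 tolled the period for 144 days, extending the deadline to 17 February 2013.
The other events in the timeline have no effect on the limitation period under the stated rules.

17 February 2013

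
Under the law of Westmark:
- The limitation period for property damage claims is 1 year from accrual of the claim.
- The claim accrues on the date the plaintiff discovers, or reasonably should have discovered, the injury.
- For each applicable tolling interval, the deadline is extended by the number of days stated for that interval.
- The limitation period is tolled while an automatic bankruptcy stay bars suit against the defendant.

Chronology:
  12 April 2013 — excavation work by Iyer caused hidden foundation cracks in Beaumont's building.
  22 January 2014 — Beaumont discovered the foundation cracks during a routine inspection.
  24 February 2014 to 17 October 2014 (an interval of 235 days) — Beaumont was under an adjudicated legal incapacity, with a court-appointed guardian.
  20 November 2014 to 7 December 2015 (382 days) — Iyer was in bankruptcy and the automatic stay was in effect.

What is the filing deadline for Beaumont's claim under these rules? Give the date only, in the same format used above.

8 February 2016

The claim did not accrue until Beaumont discovered the injury on 22 January 2014; the 12 April 2013 act date does not start the clock under the stated rule.
Adding the 1 year base period to 22 January 2014 gives a deadline of 22 January 2015, before any tolling.
Because the automatic bankruptcy stay ran from 20 November 2014 to 7 December 2015, the deadline is extended by 382 days to 8 February 2016.
Although the plaintiff's incapacity ran from 24 February 2014 to 17 October 2014, the stated rules do not make that a tolling event, so it is disregarded.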